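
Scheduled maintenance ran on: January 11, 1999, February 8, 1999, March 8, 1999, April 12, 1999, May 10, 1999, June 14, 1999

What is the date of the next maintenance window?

Gaps: 28, 28, 35, 28, 35 days — a mix of 28 and 35. Every date is a Monday.
Each is the 2nd Monday of its month.
2nd Monday of July 1999: July 12, 1999.

July 12, 1999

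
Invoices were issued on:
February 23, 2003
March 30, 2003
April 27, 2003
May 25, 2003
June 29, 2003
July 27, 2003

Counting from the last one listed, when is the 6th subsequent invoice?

January 25, 2004

All Sundays; the gaps (35, 28, 28, 35, 28) vary with month length.
This is the last Sunday of each month.
August 2003 ends with Sunday August 31, 2003.
September 2003 ends with Sunday September 28, 2003.
Last Sunday of October 2003: October 26, 2003.
November 2003 ends with Sunday November 30, 2003.
December 2003 ends with Sunday December 28, 2003.
Last Sunday of January 2004: January 25, 2004.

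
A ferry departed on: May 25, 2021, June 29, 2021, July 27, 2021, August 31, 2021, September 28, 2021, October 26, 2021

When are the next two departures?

November 30, 2021; December 28, 2021

Every date is a Tuesday; gaps 35, 28, 35, 28, 28 days.
Each is the last Tuesday of its month (at least one falls on the 29th or later, ruling out '4th Tuesday').
Last Tuesday of November 2021: November 30, 2021.
Last Tuesday of December 2021: December 28, 2021.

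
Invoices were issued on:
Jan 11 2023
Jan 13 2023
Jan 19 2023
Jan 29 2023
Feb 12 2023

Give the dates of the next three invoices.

Mar 2 2023, Mar 24 2023, Apr 19 2023

Gaps: 2, 6, 10, 14 days — each gap is 4 larger than the previous one.
Next gap: 18 days. Feb 12 2023 + 18 days = Mar 2 2023.
Next gap: 22 days. Mar 2 2023 + 22 days = Mar 24 2023.
Next gap: 26 days. Mar 24 2023 + 26 days = Apr 19 2023.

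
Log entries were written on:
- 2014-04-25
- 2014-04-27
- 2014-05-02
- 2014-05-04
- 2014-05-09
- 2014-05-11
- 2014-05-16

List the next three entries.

2014-05-18, 2014-05-23, 2014-05-25

Gaps: 2, 5, 2, 5, 2, 5 days — not constant, but cyclic with period 2.
The events fall on every Friday and Sunday.
The following Sunday is 2014-05-18.
The following Friday is 2014-05-23.
The following Sunday is 2014-05-25.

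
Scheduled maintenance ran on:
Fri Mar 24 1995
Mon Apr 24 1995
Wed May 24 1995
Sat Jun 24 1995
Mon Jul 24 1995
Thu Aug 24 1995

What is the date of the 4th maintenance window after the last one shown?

Sun Dec 24 1995

The day-of-month is always 24 (31, 30, 31, 30, 31 days between events).
So this recurs on the 24th of each month.
Next: September 1995 → Sun Sep 24 1995.
Next: October 1995 → Tue Oct 24 1995.
November 1995: Fri Nov 24 1995.
December 1995: Sun Dec 24 1995.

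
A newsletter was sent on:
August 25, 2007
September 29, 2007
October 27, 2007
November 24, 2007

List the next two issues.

Every date is a Saturday; gaps 35, 28, 28 days.
Each is the last Saturday of its month (at least one falls on the 29th or later, ruling out '4th Saturday').
Last Saturday of December 2007: December 29, 2007.
Last Saturday of January 2008: January 26, 2008.

December 29, 2007; January 26, 2008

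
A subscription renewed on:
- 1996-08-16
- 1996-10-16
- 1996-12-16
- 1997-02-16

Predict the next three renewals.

Gaps: 61, 61, 62 days — not constant. Every event is on the 16th of the month.
Pattern: the 16th of every 2 months.
Next: April 1997 → 1997-04-16.
Next: June 1997 → 1997-06-16.
Next: August 1997 → 1997-08-16.

1997-04-16, 1997-06-16, 1997-08-16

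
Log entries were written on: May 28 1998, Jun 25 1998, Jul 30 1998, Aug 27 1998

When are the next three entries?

All Thursdays; the gaps (28, 35, 28) vary with month length.
This is the last Thursday of each month.
Last Thursday of September 1998: Sep 24 1998.
Last Thursday of October 1998: Oct 29 1998.
Last Thursday of November 1998: Nov 26 1998.

Sep 24 1998, Oct 29 1998, Nov 26 1998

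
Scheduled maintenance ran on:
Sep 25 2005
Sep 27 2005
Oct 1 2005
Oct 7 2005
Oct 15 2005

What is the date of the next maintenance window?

Intervals are 2, 4, 6, 8 days — an arithmetic progression with common difference 2.
Next gap: 10 days. Oct 15 2005 + 10 days = Oct 25 2005.

Oct 25 2005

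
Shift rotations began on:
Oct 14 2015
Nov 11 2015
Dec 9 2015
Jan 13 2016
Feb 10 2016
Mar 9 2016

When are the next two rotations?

All dates are Wednesdays, 28, 28, 35, 28, 28 days apart.
Specifically, the 2nd Wednesday of each month.
2nd Wednesday of April 2016: Apr 13 2016.
May 2016 — 2nd Wednesday is May 11 2016.

Apr 13 2016, May 11 2016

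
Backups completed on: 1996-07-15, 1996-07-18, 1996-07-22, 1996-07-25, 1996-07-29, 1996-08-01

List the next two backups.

The gap pattern 3, 4, 3, 4, 3 repeats every 2 events.
These are the Mondays and Thursdays of each week.
Next Monday: 1996-08-05.
The following Thursday is 1996-08-08.

1996-08-05, 1996-08-08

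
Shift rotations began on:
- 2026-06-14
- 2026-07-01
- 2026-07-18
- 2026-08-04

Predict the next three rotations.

Every event comes 17 days after the last (17, 17, 17).
2026-08-04 + 17 days = 2026-08-21.
2026-08-21 + 17 days = 2026-09-07.
2026-09-07 + 17 days = 2026-09-24.

2026-08-21, 2026-09-07, 2026-09-24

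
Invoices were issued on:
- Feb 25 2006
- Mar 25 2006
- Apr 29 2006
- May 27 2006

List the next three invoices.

All Saturdays; the gaps (28, 35, 28) vary with month length.
This is the last Saturday of each month.
Last Saturday of June 2006: Jun 24 2006.
July 2006 ends with Saturday Jul 29 2006.
August 2006 ends with Saturday Aug 26 2006.

Jun 24 2006, Jul 29 2006, Aug 26 2006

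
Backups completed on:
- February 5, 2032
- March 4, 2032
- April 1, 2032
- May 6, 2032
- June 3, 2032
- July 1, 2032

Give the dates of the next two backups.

All dates are Thursdays, 28, 28, 35, 28, 28 days apart.
Specifically, the 1st Thursday of each month.
1st Thursday of August 2032: August 5, 2032.
September 2032 — 1st Thursday is September 2, 2032.

August 5, 2032; September 2, 2032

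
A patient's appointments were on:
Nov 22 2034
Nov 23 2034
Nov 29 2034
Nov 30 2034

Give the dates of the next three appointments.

Every event lands on a Wednesday or Thursday (gaps cycle 1, 6, 1).
So the schedule is: every Wednesday and Thursday.
Next Wednesday: Dec 6 2034.
The following Thursday is Dec 7 2034.
Next Wednesday: Dec 13 2034.

Dec 6 2034, Dec 7 2034, Dec 13 2034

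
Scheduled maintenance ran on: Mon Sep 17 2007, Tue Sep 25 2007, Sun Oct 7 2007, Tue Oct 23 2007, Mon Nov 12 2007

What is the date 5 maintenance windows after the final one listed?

Sun Apr 20 2008

The spacing grows by 4 each time: 8, 12, 16, 20 days.
Next gap: 24 days. Mon Nov 12 2007 + 24 days = Thu Dec 6 2007.
Next gap: 28 days. Thu Dec 6 2007 + 28 days = Thu Jan 3 2008.
Next gap: 32 days. Thu Jan 3 2008 + 32 days = Mon Feb 4 2008.
Next gap: 36 days. Mon Feb 4 2008 + 36 days = Tue Mar 11 2008.
Next gap: 40 days. Tue Mar 11 2008 + 40 days = Sun Apr 20 2008.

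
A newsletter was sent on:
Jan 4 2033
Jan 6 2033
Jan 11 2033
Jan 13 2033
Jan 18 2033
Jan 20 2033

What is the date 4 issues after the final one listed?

The gap pattern 2, 5, 2, 5, 2 repeats every 2 events.
These are the Tuesdays and Thursdays of each week.
Next Tuesday: Jan 25 2033.
The following Thursday is Jan 27 2033.
The following Tuesday is Feb 1 2033.
Next Thursday: Feb 3 2033.

Feb 3 2033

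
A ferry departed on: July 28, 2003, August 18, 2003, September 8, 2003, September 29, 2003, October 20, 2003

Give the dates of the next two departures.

November 10, 2003; December 1, 2003

The spacing is 21, 21, 21, 21 days — always 21 days.
October 20, 2003 + 21 days = November 10, 2003.
November 10, 2003 + 21 days = December 1, 2003.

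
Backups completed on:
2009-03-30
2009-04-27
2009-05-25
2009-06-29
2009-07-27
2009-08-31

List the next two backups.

2009-09-28, 2009-10-26

These are Mondays with 28, 28, 35, 28, 35-day gaps.
Each is the final Monday of its month — 2009-03-30 is past the 28th, so '4th Monday' doesn't fit.
September 2009 ends with Monday 2009-09-28.
Last Monday of October 2009: 2009-10-26.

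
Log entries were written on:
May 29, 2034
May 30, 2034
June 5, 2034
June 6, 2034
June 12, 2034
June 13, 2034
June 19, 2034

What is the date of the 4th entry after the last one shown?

The gap pattern 1, 6, 1, 6, 1, 6 repeats every 2 events.
These are the Mondays and Tuesdays of each week.
The following Tuesday is June 20, 2034.
The following Monday is June 26, 2034.
The following Tuesday is June 27, 2034.
Next Monday: July 3, 2034.

July 3, 2034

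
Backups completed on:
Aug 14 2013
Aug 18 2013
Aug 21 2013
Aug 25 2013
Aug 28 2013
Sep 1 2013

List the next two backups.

The gap pattern 4, 3, 4, 3, 4 repeats every 2 events.
These are the Wednesdays and Sundays of each week.
Next Wednesday: Sep 4 2013.
Next Sunday: Sep 8 2013.

Sep 4 2013, Sep 8 2013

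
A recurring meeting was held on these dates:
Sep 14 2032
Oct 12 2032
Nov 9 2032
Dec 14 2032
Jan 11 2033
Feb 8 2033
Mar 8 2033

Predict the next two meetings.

Gaps: 28, 28, 35, 28, 28, 28 days — a mix of 28 and 35. Every date is a Tuesday.
Each is the 2nd Tuesday of its month.
2nd Tuesday of April 2033: Apr 12 2033.
2nd Tuesday of May 2033: May 10 2033.

Apr 12 2033, May 10 2033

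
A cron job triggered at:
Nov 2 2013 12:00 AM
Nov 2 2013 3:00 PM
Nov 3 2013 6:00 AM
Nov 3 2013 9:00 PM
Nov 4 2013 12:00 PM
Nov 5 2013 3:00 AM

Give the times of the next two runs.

Nov 5 2013 6:00 PM, Nov 6 2013 9:00 AM

Spacing: 15, 15, 15, 15, 15 h — constant 15 h.
Nov 5 2013 3:00 AM + 15 h = Nov 5 2013 6:00 PM.
Nov 5 2013 6:00 PM + 15 h = Nov 6 2013 9:00 AM.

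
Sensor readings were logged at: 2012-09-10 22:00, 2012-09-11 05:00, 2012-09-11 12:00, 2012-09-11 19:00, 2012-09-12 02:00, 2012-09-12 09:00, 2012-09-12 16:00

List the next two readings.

2012-09-12 23:00, 2012-09-13 06:00

Gaps: 7, 7, 7, 7, 7, 7 hours — each event is 7 hours after the previous one.
2012-09-12 16:00 + 7 h = 2012-09-12 23:00.
2012-09-12 23:00 + 7 h = 2012-09-13 06:00.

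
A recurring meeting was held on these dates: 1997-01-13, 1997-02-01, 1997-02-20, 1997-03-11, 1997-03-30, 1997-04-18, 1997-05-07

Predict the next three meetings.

1997-05-26, 1997-06-14, 1997-07-03

The spacing is 19, 19, 19, 19, 19, 19 days — always 19 days.
1997-05-07 + 19 days = 1997-05-26.
1997-05-26 + 19 days = 1997-06-14.
1997-06-14 + 19 days = 1997-07-03.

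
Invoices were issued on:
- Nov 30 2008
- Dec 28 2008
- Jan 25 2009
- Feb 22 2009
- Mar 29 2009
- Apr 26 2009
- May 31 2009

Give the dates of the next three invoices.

Jun 28 2009, Jul 26 2009, Aug 30 2009

Every date is a Sunday; gaps 28, 28, 28, 35, 28, 35 days.
Each is the last Sunday of its month (at least one falls on the 29th or later, ruling out '4th Sunday').
June 2009 ends with Sunday Jun 28 2009.
Last Sunday of July 2009: Jul 26 2009.
Last Sunday of August 2009: Aug 30 2009.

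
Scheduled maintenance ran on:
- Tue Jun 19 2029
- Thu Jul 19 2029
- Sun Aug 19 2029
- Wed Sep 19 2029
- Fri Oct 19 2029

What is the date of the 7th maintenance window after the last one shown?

Gaps: 30, 31, 31, 30 days — not constant. Every event is on the 19th of the month.
Pattern: the 19th of each month.
Next: November 2029 → Mon Nov 19 2029.
December 2029: Wed Dec 19 2029.
January 2030: Sat Jan 19 2030.
Next: February 2030 → Tue Feb 19 2030.
March 2030: Tue Mar 19 2030.
April 2030: Fri Apr 19 2030.
Next: May 2030 → Sun May 19 2030.

Sun May 19 2030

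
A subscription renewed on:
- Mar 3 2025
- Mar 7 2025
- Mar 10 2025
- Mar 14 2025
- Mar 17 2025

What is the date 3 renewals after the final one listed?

Gaps: 4, 3, 4, 3 days — not constant, but cyclic with period 2.
The events fall on every Monday and Friday.
The following Friday is Mar 21 2025.
The following Monday is Mar 24 2025.
The following Friday is Mar 28 2025.

Mar 28 2025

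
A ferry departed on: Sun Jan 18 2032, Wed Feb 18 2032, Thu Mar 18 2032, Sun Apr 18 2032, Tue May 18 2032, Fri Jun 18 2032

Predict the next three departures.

The day-of-month is always 18 (31, 29, 31, 30, 31 days between events).
So this recurs on the 18th of each month.
July 2032: Sun Jul 18 2032.
Next: August 2032 → Wed Aug 18 2032.
Next: September 2032 → Sat Sep 18 2032.

Sun Jul 18 2032, Wed Aug 18 2032, Sat Sep 18 2032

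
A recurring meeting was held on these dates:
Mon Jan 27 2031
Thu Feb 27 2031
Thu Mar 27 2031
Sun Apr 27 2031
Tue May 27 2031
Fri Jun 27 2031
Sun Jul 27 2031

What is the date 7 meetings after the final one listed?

Gaps: 31, 28, 31, 30, 31, 30 days — not constant. Every event is on the 27th of the month.
Pattern: the 27th of each month.
Next: August 2031 → Wed Aug 27 2031.
September 2031: Sat Sep 27 2031.
Next: October 2031 → Mon Oct 27 2031.
Next: November 2031 → Thu Nov 27 2031.
December 2031: Sat Dec 27 2031.
Next: January 2032 → Tue Jan 27 2032.
February 2032: Fri Feb 27 2032.

Fri Feb 27 2032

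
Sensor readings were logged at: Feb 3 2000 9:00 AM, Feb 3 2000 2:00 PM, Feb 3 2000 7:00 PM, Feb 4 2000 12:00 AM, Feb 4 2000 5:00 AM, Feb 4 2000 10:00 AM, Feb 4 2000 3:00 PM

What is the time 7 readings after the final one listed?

Feb 6 2000 2:00 AM

The interval is a steady 5 hours (5, 5, 5, 5, 5, 5).
Feb 4 2000 3:00 PM + 5 h = Feb 4 2000 8:00 PM.
Feb 4 2000 8:00 PM + 5 h = Feb 5 2000 1:00 AM.
Feb 5 2000 1:00 AM + 5 h = Feb 5 2000 6:00 AM.
Feb 5 2000 6:00 AM + 5 h = Feb 5 2000 11:00 AM.
Feb 5 2000 11:00 AM + 5 h = Feb 5 2000 4:00 PM.
Feb 5 2000 4:00 PM + 5 h = Feb 5 2000 9:00 PM.
Feb 5 2000 9:00 PM + 5 h = Feb 6 2000 2:00 AM.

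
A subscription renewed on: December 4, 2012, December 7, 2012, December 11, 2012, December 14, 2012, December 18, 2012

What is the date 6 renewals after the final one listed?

January 8, 2013

Every event lands on a Tuesday or Friday (gaps cycle 3, 4, 3, 4).
So the schedule is: every Tuesday and Friday.
Next Friday: December 21, 2012.
The following Tuesday is December 25, 2012.
Next Friday: December 28, 2012.
The following Tuesday is January 1, 2013.
The following Friday is January 4, 2013.
Next Tuesday: January 8, 2013.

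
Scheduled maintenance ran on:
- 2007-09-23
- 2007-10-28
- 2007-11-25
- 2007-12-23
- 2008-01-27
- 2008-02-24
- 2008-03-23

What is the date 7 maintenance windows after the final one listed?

All dates are Sundays, 35, 28, 28, 35, 28, 28 days apart.
Specifically, the 4th Sunday of each month.
April 2008 — 4th Sunday is 2008-04-27.
4th Sunday of May 2008: 2008-05-25.
4th Sunday of June 2008: 2008-06-22.
4th Sunday of July 2008: 2008-07-27.
August 2008 — 4th Sunday is 2008-08-24.
4th Sunday of September 2008: 2008-09-28.
4th Sunday of October 2008: 2008-10-26.

2008-10-26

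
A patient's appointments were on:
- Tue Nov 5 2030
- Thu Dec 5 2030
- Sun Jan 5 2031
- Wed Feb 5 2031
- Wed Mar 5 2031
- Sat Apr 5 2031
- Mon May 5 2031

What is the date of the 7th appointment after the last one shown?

Fri Dec 5 2031

Each date is the 5th; the gaps (30, 31, 31, 28, 31, 30) track the month lengths.
The rule is the 5th of each month.
June 2031: Thu Jun 5 2031.
July 2031: Sat Jul 5 2031.
Next: August 2031 → Tue Aug 5 2031.
Next: September 2031 → Fri Sep 5 2031.
October 2031: Sun Oct 5 2031.
November 2031: Wed Nov 5 2031.
December 2031: Fri Dec 5 2031.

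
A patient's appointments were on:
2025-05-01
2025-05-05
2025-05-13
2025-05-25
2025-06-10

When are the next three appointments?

Intervals are 4, 8, 12, 16 days — an arithmetic progression with common difference 4.
Next gap: 20 days. 2025-06-10 + 20 days = 2025-06-30.
Next gap: 24 days. 2025-06-30 + 24 days = 2025-07-24.
Next gap: 28 days. 2025-07-24 + 28 days = 2025-08-21.

2025-06-30, 2025-07-24, 2025-08-21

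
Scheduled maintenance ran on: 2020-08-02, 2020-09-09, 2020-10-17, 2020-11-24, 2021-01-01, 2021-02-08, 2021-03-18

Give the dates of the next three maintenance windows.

2021-04-25, 2021-06-02, 2021-07-10

Gaps between consecutive events: 38, 38, 38, 38, 38, 38 days — a constant 38-day interval.
2021-03-18 + 38 days = 2021-04-25.
2021-04-25 + 38 days = 2021-06-02.
2021-06-02 + 38 days = 2021-07-10.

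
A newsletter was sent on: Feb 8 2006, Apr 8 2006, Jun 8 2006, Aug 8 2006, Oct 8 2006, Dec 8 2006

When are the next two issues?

Feb 8 2007, Apr 8 2007

Gaps: 59, 61, 61, 61, 61 days — not constant. Every event is on the 8th of the month.
Pattern: the 8th of every 2 months.
February 2007: Feb 8 2007.
April 2007: Apr 8 2007.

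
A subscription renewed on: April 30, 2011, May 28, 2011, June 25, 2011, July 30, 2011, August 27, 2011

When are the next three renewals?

These are Saturdays with 28, 28, 35, 28-day gaps.
Each is the final Saturday of its month — April 30, 2011 is past the 28th, so '4th Saturday' doesn't fit.
Last Saturday of September 2011: September 24, 2011.
Last Saturday of October 2011: October 29, 2011.
Last Saturday of November 2011: November 26, 2011.

September 24, 2011; October 29, 2011; November 26, 2011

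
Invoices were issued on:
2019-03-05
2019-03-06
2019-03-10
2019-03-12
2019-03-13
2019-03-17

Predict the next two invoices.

The gap pattern 1, 4, 2, 1, 4 repeats every 3 events.
These are the Tuesdays, Wednesdays and Sundays of each week.
Next Tuesday: 2019-03-19.
The following Wednesday is 2019-03-20.

2019-03-19, 2019-03-20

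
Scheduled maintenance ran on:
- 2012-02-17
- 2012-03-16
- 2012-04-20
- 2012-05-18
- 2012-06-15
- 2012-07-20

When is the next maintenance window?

These are Fridays at 28- or 35-day spacing (28, 35, 28, 28, 35).
The pattern: 3rd Friday of the month.
3rd Friday of August 2012: 2012-08-17.

2012-08-17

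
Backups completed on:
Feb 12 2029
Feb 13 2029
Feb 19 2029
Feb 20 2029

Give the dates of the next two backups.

Feb 26 2029, Feb 27 2029

Gaps: 1, 6, 1 days — not constant, but cyclic with period 2.
The events fall on every Monday and Tuesday.
Next Monday: Feb 26 2029.
The following Tuesday is Feb 27 2029.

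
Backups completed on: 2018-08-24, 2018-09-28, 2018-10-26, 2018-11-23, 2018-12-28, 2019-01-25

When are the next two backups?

Gaps: 35, 28, 28, 35, 28 days — a mix of 28 and 35. Every date is a Friday.
Each is the 4th Friday of its month.
4th Friday of February 2019: 2019-02-22.
March 2019 — 4th Friday is 2019-03-22.

2019-02-22, 2019-03-22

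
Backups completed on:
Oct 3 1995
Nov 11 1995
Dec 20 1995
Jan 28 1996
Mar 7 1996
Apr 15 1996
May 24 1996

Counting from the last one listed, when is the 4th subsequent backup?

Oct 27 1996

Every event comes 39 days after the last (39, 39, 39, 39, 39, 39).
May 24 1996 + 39 days = Jul 2 1996.
Jul 2 1996 + 39 days = Aug 10 1996.
Aug 10 1996 + 39 days = Sep 18 1996.
Sep 18 1996 + 39 days = Oct 27 1996.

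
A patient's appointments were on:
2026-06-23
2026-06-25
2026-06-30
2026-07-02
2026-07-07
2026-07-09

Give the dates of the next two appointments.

2026-07-14, 2026-07-16

The gap pattern 2, 5, 2, 5, 2 repeats every 2 events.
These are the Tuesdays and Thursdays of each week.
Next Tuesday: 2026-07-14.
The following Thursday is 2026-07-16.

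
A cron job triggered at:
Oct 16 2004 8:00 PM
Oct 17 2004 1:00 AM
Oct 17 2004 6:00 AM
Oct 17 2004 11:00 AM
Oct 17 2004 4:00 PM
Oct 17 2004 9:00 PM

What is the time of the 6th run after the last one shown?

Oct 19 2004 3:00 AM

The interval is a steady 5 hours (5, 5, 5, 5, 5).
Oct 17 2004 9:00 PM + 5 h = Oct 18 2004 2:00 AM.
Oct 18 2004 2:00 AM + 5 h = Oct 18 2004 7:00 AM.
Oct 18 2004 7:00 AM + 5 h = Oct 18 2004 12:00 PM.
Oct 18 2004 12:00 PM + 5 h = Oct 18 2004 5:00 PM.
Oct 18 2004 5:00 PM + 5 h = Oct 18 2004 10:00 PM.
Oct 18 2004 10:00 PM + 5 h = Oct 19 2004 3:00 AM.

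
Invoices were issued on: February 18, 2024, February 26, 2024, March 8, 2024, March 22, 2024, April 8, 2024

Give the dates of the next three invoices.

April 28, 2024; May 21, 2024; June 16, 2024

Intervals are 8, 11, 14, 17 days — an arithmetic progression with common difference 3.
Next gap: 20 days. April 8, 2024 + 20 days = April 28, 2024.
Next gap: 23 days. April 28, 2024 + 23 days = May 21, 2024.
Next gap: 26 days. May 21, 2024 + 26 days = June 16, 2024.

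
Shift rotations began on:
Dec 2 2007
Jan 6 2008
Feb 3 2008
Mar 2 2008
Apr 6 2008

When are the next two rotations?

Gaps: 35, 28, 28, 35 days — a mix of 28 and 35. Every date is a Sunday.
Each is the 1st Sunday of its month.
1st Sunday of May 2008: May 4 2008.
June 2008 — 1st Sunday is Jun 1 2008.

May 4 2008, Jun 1 2008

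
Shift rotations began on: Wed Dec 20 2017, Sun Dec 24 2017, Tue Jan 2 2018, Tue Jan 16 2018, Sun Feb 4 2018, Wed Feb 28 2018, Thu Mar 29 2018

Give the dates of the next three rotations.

Gaps: 4, 9, 14, 19, 24, 29 days — each gap is 5 larger than the previous one.
Next gap: 34 days. Thu Mar 29 2018 + 34 days = Wed May 2 2018.
Next gap: 39 days. Wed May 2 2018 + 39 days = Sun Jun 10 2018.
Next gap: 44 days. Sun Jun 10 2018 + 44 days = Tue Jul 24 2018.

Wed May 2 2018, Sun Jun 10 2018, Tue Jul 24 2018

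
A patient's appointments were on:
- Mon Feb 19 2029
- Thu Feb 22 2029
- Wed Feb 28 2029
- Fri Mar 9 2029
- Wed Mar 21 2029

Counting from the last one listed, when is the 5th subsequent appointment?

Wed Jul 4 2029

The spacing grows by 3 each time: 3, 6, 9, 12 days.
Next gap: 15 days. Wed Mar 21 2029 + 15 days = Thu Apr 5 2029.
Next gap: 18 days. Thu Apr 5 2029 + 18 days = Mon Apr 23 2029.
Next gap: 21 days. Mon Apr 23 2029 + 21 days = Mon May 14 2029.
Next gap: 24 days. Mon May 14 2029 + 24 days = Thu Jun 7 2029.
Next gap: 27 days. Thu Jun 7 2029 + 27 days = Wed Jul 4 2029.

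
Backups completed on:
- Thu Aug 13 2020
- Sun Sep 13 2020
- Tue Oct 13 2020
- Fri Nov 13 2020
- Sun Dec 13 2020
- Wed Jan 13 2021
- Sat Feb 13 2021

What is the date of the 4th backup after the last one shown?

Each date is the 13th; the gaps (31, 30, 31, 30, 31, 31) track the month lengths.
The rule is the 13th of each month.
March 2021: Sat Mar 13 2021.
Next: April 2021 → Tue Apr 13 2021.
May 2021: Thu May 13 2021.
June 2021: Sun Jun 13 2021.

Sun Jun 13 2021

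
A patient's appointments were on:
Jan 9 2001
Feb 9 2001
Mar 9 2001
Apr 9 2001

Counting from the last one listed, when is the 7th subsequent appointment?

Each date is the 9th; the gaps (31, 28, 31) track the month lengths.
The rule is the 9th of each month.
Next: May 2001 → May 9 2001.
Next: June 2001 → Jun 9 2001.
July 2001: Jul 9 2001.
Next: August 2001 → Aug 9 2001.
Next: September 2001 → Sep 9 2001.
Next: October 2001 → Oct 9 2001.
November 2001: Nov 9 2001.

Nov 9 2001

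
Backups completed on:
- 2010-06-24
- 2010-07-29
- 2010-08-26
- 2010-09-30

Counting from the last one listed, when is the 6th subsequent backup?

Every date is a Thursday; gaps 35, 28, 35 days.
Each is the last Thursday of its month (at least one falls on the 29th or later, ruling out '4th Thursday').
October 2010 ends with Thursday 2010-10-28.
Last Thursday of November 2010: 2010-11-25.
Last Thursday of December 2010: 2010-12-30.
Last Thursday of January 2011: 2011-01-27.
February 2011 ends with Thursday 2011-02-24.
Last Thursday of March 2011: 2011-03-31.

2011-03-31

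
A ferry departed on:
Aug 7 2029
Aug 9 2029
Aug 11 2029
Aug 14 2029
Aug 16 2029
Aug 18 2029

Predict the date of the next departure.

Aug 21 2029

Every event lands on a Tuesday or Thursday or Saturday (gaps cycle 2, 2, 3, 2, 2).
So the schedule is: every Tuesday, Thursday and Saturday.
Next Tuesday: Aug 21 2029.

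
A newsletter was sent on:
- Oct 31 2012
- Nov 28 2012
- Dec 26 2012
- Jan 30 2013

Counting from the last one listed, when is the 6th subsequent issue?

Jul 31 2013

Every date is a Wednesday; gaps 28, 28, 35 days.
Each is the last Wednesday of its month (at least one falls on the 29th or later, ruling out '4th Wednesday').
February 2013 ends with Wednesday Feb 27 2013.
Last Wednesday of March 2013: Mar 27 2013.
April 2013 ends with Wednesday Apr 24 2013.
Last Wednesday of May 2013: May 29 2013.
Last Wednesday of June 2013: Jun 26 2013.
July 2013 ends with Wednesday Jul 31 2013.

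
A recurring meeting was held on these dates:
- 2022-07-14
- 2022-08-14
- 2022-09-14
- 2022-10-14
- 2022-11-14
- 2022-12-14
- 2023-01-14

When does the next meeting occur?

The day-of-month is always 14 (31, 31, 30, 31, 30, 31 days between events).
So this recurs on the 14th of each month.
Next: February 2023 → 2023-02-14.

2023-02-14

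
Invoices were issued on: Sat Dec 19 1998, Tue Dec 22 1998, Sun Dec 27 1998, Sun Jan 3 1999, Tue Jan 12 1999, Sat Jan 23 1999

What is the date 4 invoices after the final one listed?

Sun Mar 28 1999

Intervals are 3, 5, 7, 9, 11 days — an arithmetic progression with common difference 2.
Next gap: 13 days. Sat Jan 23 1999 + 13 days = Fri Feb 5 1999.
Next gap: 15 days. Fri Feb 5 1999 + 15 days = Sat Feb 20 1999.
Next gap: 17 days. Sat Feb 20 1999 + 17 days = Tue Mar 9 1999.
Next gap: 19 days. Tue Mar 9 1999 + 19 days = Sun Mar 28 1999.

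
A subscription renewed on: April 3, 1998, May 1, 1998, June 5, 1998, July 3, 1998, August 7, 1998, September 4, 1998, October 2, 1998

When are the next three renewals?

All dates are Fridays, 28, 35, 28, 35, 28, 28 days apart.
Specifically, the 1st Friday of each month.
November 1998 — 1st Friday is November 6, 1998.
1st Friday of December 1998: December 4, 1998.
1st Friday of January 1999: January 1, 1999.

November 6, 1998; December 4, 1998; January 1, 1999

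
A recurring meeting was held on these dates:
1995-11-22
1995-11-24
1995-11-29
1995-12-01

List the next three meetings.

Every event lands on a Wednesday or Friday (gaps cycle 2, 5, 2).
So the schedule is: every Wednesday and Friday.
Next Wednesday: 1995-12-06.
Next Friday: 1995-12-08.
The following Wednesday is 1995-12-13.

1995-12-06, 1995-12-08, 1995-12-13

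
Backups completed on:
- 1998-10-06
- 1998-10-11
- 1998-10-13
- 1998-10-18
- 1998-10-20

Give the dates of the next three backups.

The gap pattern 5, 2, 5, 2 repeats every 2 events.
These are the Tuesdays and Sundays of each week.
Next Sunday: 1998-10-25.
The following Tuesday is 1998-10-27.
Next Sunday: 1998-11-01.

1998-10-25, 1998-10-27, 1998-11-01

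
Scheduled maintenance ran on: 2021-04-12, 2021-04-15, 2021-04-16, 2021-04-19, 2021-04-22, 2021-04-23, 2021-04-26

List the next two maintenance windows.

Gaps: 3, 1, 3, 3, 1, 3 days — not constant, but cyclic with period 3.
The events fall on every Monday, Thursday and Friday.
Next Thursday: 2021-04-29.
The following Friday is 2021-04-30.

2021-04-29, 2021-04-30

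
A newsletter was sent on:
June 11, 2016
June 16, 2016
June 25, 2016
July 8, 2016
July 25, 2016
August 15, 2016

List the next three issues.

September 9, 2016; October 8, 2016; November 10, 2016

Gaps: 5, 9, 13, 17, 21 days — each gap is 4 larger than the previous one.
Next gap: 25 days. August 15, 2016 + 25 days = September 9, 2016.
Next gap: 29 days. September 9, 2016 + 29 days = October 8, 2016.
Next gap: 33 days. October 8, 2016 + 33 days = November 10, 2016.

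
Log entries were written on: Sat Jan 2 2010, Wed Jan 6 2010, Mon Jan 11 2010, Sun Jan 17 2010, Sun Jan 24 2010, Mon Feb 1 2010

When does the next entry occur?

Wed Feb 10 2010

Gaps: 4, 5, 6, 7, 8 days — each gap is 1 larger than the previous one.
Next gap: 9 days. Mon Feb 1 2010 + 9 days = Wed Feb 10 2010.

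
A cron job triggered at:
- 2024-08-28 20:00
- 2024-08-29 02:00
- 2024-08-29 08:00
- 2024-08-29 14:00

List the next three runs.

The interval is a steady 6 hours (6, 6, 6).
2024-08-29 14:00 + 6 h = 2024-08-29 20:00.
2024-08-29 20:00 + 6 h = 2024-08-30 02:00.
2024-08-30 02:00 + 6 h = 2024-08-30 08:00.

2024-08-29 20:00, 2024-08-30 02:00, 2024-08-30 08:00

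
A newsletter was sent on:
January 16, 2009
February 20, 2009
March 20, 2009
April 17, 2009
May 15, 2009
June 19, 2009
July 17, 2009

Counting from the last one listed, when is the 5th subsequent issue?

All dates are Fridays, 35, 28, 28, 28, 35, 28 days apart.
Specifically, the 3rd Friday of each month.
3rd Friday of August 2009: August 21, 2009.
3rd Friday of September 2009: September 18, 2009.
3rd Friday of October 2009: October 16, 2009.
November 2009 — 3rd Friday is November 20, 2009.
December 2009 — 3rd Friday is December 18, 2009.

December 18, 2009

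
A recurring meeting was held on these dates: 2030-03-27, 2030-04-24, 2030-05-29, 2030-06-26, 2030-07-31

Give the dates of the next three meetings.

These are Wednesdays with 28, 35, 28, 35-day gaps.
Each is the final Wednesday of its month — 2030-05-29 is past the 28th, so '4th Wednesday' doesn't fit.
August 2030 ends with Wednesday 2030-08-28.
Last Wednesday of September 2030: 2030-09-25.
October 2030 ends with Wednesday 2030-10-30.

2030-08-28, 2030-09-25, 2030-10-30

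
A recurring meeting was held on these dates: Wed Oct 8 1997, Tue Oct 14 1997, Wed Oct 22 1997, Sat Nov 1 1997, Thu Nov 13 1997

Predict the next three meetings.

Gaps: 6, 8, 10, 12 days — each gap is 2 larger than the previous one.
Next gap: 14 days. Thu Nov 13 1997 + 14 days = Thu Nov 27 1997.
Next gap: 16 days. Thu Nov 27 1997 + 16 days = Sat Dec 13 1997.
Next gap: 18 days. Sat Dec 13 1997 + 18 days = Wed Dec 31 1997.

Thu Nov 27 1997, Sat Dec 13 1997, Wed Dec 31 1997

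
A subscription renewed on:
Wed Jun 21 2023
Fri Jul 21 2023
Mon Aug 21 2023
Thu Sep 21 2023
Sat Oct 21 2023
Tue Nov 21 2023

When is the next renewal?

Thu Dec 21 2023

The day-of-month is always 21 (30, 31, 31, 30, 31 days between events).
So this recurs on the 21st of each month.
December 2023: Thu Dec 21 2023.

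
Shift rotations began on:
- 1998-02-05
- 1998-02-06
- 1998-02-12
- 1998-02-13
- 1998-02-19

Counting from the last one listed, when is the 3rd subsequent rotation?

1998-02-27

Gaps: 1, 6, 1, 6 days — not constant, but cyclic with period 2.
The events fall on every Thursday and Friday.
Next Friday: 1998-02-20.
The following Thursday is 1998-02-26.
Next Friday: 1998-02-27.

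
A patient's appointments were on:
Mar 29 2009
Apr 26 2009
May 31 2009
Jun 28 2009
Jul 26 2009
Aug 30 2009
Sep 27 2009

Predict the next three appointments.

These are Sundays with 28, 35, 28, 28, 35, 28-day gaps.
Each is the final Sunday of its month — Mar 29 2009 is past the 28th, so '4th Sunday' doesn't fit.
October 2009 ends with Sunday Oct 25 2009.
November 2009 ends with Sunday Nov 29 2009.
December 2009 ends with Sunday Dec 27 2009.

Oct 25 2009, Nov 29 2009, Dec 27 2009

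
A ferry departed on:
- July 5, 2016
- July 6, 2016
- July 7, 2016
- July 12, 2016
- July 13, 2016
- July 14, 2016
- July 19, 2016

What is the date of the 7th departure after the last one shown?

The gap pattern 1, 1, 5, 1, 1, 5 repeats every 3 events.
These are the Tuesdays, Wednesdays and Thursdays of each week.
Next Wednesday: July 20, 2016.
Next Thursday: July 21, 2016.
Next Tuesday: July 26, 2016.
Next Wednesday: July 27, 2016.
Next Thursday: July 28, 2016.
The following Tuesday is August 2, 2016.
The following Wednesday is August 3, 2016.

August 3, 2016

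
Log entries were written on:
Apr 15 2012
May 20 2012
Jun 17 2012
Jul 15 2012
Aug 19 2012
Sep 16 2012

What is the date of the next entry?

Oct 21 2012

These are Sundays at 28- or 35-day spacing (35, 28, 28, 35, 28).
The pattern: 3rd Sunday of the month.
3rd Sunday of October 2012: Oct 21 2012.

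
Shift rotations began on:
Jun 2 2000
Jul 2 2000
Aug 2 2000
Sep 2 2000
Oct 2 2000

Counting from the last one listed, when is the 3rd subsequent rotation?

Jan 2 2001

Each date is the 2nd; the gaps (30, 31, 31, 30) track the month lengths.
The rule is the 2nd of each month.
November 2000: Nov 2 2000.
December 2000: Dec 2 2000.
January 2001: Jan 2 2001.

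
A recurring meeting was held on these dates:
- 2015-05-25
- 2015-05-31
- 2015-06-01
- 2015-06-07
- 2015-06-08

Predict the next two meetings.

2015-06-14, 2015-06-15

Gaps: 6, 1, 6, 1 days — not constant, but cyclic with period 2.
The events fall on every Monday and Sunday.
The following Sunday is 2015-06-14.
The following Monday is 2015-06-15.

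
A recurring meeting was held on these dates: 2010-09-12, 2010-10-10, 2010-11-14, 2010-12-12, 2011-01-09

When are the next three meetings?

Gaps: 28, 35, 28, 28 days — a mix of 28 and 35. Every date is a Sunday.
Each is the 2nd Sunday of its month.
February 2011 — 2nd Sunday is 2011-02-13.
March 2011 — 2nd Sunday is 2011-03-13.
April 2011 — 2nd Sunday is 2011-04-10.

2011-02-13, 2011-03-13, 2011-04-10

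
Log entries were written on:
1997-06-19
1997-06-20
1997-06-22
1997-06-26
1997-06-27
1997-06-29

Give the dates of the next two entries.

The gap pattern 1, 2, 4, 1, 2 repeats every 3 events.
These are the Thursdays, Fridays and Sundays of each week.
The following Thursday is 1997-07-03.
The following Friday is 1997-07-04.

1997-07-03, 1997-07-04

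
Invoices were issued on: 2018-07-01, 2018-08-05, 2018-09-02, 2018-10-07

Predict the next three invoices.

2018-11-04, 2018-12-02, 2019-01-06

All dates are Sundays, 35, 28, 35 days apart.
Specifically, the 1st Sunday of each month.
1st Sunday of November 2018: 2018-11-04.
1st Sunday of December 2018: 2018-12-02.
1st Sunday of January 2019: 2019-01-06.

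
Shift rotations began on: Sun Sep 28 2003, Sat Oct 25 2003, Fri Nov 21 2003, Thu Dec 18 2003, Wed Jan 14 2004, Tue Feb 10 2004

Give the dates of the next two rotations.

Mon Mar 8 2004, Sun Apr 4 2004

The spacing is 27, 27, 27, 27, 27 days — always 27 days.
Tue Feb 10 2004 + 27 days = Mon Mar 8 2004.
Mon Mar 8 2004 + 27 days = Sun Apr 4 2004.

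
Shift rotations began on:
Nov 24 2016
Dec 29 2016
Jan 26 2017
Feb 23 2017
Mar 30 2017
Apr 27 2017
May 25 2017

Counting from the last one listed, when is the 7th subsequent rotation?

These are Thursdays with 35, 28, 28, 35, 28, 28-day gaps.
Each is the final Thursday of its month — Dec 29 2016 is past the 28th, so '4th Thursday' doesn't fit.
June 2017 ends with Thursday Jun 29 2017.
Last Thursday of July 2017: Jul 27 2017.
Last Thursday of August 2017: Aug 31 2017.
September 2017 ends with Thursday Sep 28 2017.
October 2017 ends with Thursday Oct 26 2017.
Last Thursday of November 2017: Nov 30 2017.
December 2017 ends with Thursday Dec 28 2017.

Dec 28 2017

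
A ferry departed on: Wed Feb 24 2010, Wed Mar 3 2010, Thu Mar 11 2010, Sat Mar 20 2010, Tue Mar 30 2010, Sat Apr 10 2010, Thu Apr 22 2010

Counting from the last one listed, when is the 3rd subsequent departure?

Thu Jun 3 2010

The spacing grows by 1 each time: 7, 8, 9, 10, 11, 12 days.
Next gap: 13 days. Thu Apr 22 2010 + 13 days = Wed May 5 2010.
Next gap: 14 days. Wed May 5 2010 + 14 days = Wed May 19 2010.
Next gap: 15 days. Wed May 19 2010 + 15 days = Thu Jun 3 2010.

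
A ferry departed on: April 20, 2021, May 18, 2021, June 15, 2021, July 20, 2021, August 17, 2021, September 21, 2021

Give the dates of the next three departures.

These are Tuesdays at 28- or 35-day spacing (28, 28, 35, 28, 35).
The pattern: 3rd Tuesday of the month.
October 2021 — 3rd Tuesday is October 19, 2021.
3rd Tuesday of November 2021: November 16, 2021.
December 2021 — 3rd Tuesday is December 21, 2021.

October 19, 2021; November 16, 2021; December 21, 2021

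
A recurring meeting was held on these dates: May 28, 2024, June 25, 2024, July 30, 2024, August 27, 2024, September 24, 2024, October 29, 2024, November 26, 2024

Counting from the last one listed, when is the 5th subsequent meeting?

All Tuesdays; the gaps (28, 35, 28, 28, 35, 28) vary with month length.
This is the last Tuesday of each month.
December 2024 ends with Tuesday December 31, 2024.
Last Tuesday of January 2025: January 28, 2025.
Last Tuesday of February 2025: February 25, 2025.
Last Tuesday of March 2025: March 25, 2025.
Last Tuesday of April 2025: April 29, 2025.

April 29, 2025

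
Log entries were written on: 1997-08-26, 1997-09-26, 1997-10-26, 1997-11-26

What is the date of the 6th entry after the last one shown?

1998-05-26

Gaps: 31, 30, 31 days — not constant. Every event is on the 26th of the month.
Pattern: the 26th of each month.
Next: December 1997 → 1997-12-26.
January 1998: 1998-01-26.
February 1998: 1998-02-26.
March 1998: 1998-03-26.
Next: April 1998 → 1998-04-26.
Next: May 1998 → 1998-05-26.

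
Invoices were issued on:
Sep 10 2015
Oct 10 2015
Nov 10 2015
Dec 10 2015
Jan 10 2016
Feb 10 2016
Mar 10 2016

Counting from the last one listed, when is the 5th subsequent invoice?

Aug 10 2016

Each date is the 10th; the gaps (30, 31, 30, 31, 31, 29) track the month lengths.
The rule is the 10th of each month.
Next: April 2016 → Apr 10 2016.
May 2016: May 10 2016.
June 2016: Jun 10 2016.
Next: July 2016 → Jul 10 2016.
August 2016: Aug 10 2016.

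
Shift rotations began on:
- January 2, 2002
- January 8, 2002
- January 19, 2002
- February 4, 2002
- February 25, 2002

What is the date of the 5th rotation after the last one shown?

August 24, 2002

Gaps: 6, 11, 16, 21 days — each gap is 5 larger than the previous one.
Next gap: 26 days. February 25, 2002 + 26 days = March 23, 2002.
Next gap: 31 days. March 23, 2002 + 31 days = April 23, 2002.
Next gap: 36 days. April 23, 2002 + 36 days = May 29, 2002.
Next gap: 41 days. May 29, 2002 + 41 days = July 9, 2002.
Next gap: 46 days. July 9, 2002 + 46 days = August 24, 2002.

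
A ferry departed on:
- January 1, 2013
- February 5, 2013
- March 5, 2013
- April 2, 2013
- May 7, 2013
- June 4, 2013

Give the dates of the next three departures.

Gaps: 35, 28, 28, 35, 28 days — a mix of 28 and 35. Every date is a Tuesday.
Each is the 1st Tuesday of its month.
1st Tuesday of July 2013: July 2, 2013.
August 2013 — 1st Tuesday is August 6, 2013.
1st Tuesday of September 2013: September 3, 2013.

July 2, 2013; August 6, 2013; September 3, 2013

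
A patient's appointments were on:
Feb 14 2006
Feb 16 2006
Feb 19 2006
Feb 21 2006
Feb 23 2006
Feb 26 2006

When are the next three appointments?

Gaps: 2, 3, 2, 2, 3 days — not constant, but cyclic with period 3.
The events fall on every Tuesday, Thursday and Sunday.
Next Tuesday: Feb 28 2006.
The following Thursday is Mar 2 2006.
The following Sunday is Mar 5 2006.

Feb 28 2006, Mar 2 2006, Mar 5 2006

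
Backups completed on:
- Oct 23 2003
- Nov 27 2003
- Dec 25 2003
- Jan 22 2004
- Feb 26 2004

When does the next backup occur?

These are Thursdays at 28- or 35-day spacing (35, 28, 28, 35).
The pattern: 4th Thursday of the month.
4th Thursday of March 2004: Mar 25 2004.

Mar 25 2004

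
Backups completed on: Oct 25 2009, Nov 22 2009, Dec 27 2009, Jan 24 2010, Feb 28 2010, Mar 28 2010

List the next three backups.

Gaps: 28, 35, 28, 35, 28 days — a mix of 28 and 35. Every date is a Sunday.
Each is the 4th Sunday of its month.
April 2010 — 4th Sunday is Apr 25 2010.
May 2010 — 4th Sunday is May 23 2010.
4th Sunday of June 2010: Jun 27 2010.

Apr 25 2010, May 23 2010, Jun 27 2010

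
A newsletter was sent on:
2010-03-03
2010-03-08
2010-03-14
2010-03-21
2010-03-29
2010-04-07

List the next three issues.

Gaps: 5, 6, 7, 8, 9 days — each gap is 1 larger than the previous one.
Next gap: 10 days. 2010-04-07 + 10 days = 2010-04-17.
Next gap: 11 days. 2010-04-17 + 11 days = 2010-04-28.
Next gap: 12 days. 2010-04-28 + 12 days = 2010-05-10.

2010-04-17, 2010-04-28, 2010-05-10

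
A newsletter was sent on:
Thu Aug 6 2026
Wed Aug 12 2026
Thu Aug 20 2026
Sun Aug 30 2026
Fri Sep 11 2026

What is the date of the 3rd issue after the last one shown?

The spacing grows by 2 each time: 6, 8, 10, 12 days.
Next gap: 14 days. Fri Sep 11 2026 + 14 days = Fri Sep 25 2026.
Next gap: 16 days. Fri Sep 25 2026 + 16 days = Sun Oct 11 2026.
Next gap: 18 days. Sun Oct 11 2026 + 18 days = Thu Oct 29 2026.

Thu Oct 29 2026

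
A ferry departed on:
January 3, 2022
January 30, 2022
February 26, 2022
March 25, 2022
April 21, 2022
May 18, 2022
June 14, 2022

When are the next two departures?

Gaps between consecutive events: 27, 27, 27, 27, 27, 27 days — a constant 27-day interval.
June 14, 2022 + 27 days = July 11, 2022.
July 11, 2022 + 27 days = August 7, 2022.

July 11, 2022; August 7, 2022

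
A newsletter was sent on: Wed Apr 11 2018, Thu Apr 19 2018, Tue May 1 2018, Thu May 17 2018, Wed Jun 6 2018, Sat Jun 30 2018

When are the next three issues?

Sat Jul 28 2018, Wed Aug 29 2018, Thu Oct 4 2018

Intervals are 8, 12, 16, 20, 24 days — an arithmetic progression with common difference 4.
Next gap: 28 days. Sat Jun 30 2018 + 28 days = Sat Jul 28 2018.
Next gap: 32 days. Sat Jul 28 2018 + 32 days = Wed Aug 29 2018.
Next gap: 36 days. Wed Aug 29 2018 + 36 days = Thu Oct 4 2018.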